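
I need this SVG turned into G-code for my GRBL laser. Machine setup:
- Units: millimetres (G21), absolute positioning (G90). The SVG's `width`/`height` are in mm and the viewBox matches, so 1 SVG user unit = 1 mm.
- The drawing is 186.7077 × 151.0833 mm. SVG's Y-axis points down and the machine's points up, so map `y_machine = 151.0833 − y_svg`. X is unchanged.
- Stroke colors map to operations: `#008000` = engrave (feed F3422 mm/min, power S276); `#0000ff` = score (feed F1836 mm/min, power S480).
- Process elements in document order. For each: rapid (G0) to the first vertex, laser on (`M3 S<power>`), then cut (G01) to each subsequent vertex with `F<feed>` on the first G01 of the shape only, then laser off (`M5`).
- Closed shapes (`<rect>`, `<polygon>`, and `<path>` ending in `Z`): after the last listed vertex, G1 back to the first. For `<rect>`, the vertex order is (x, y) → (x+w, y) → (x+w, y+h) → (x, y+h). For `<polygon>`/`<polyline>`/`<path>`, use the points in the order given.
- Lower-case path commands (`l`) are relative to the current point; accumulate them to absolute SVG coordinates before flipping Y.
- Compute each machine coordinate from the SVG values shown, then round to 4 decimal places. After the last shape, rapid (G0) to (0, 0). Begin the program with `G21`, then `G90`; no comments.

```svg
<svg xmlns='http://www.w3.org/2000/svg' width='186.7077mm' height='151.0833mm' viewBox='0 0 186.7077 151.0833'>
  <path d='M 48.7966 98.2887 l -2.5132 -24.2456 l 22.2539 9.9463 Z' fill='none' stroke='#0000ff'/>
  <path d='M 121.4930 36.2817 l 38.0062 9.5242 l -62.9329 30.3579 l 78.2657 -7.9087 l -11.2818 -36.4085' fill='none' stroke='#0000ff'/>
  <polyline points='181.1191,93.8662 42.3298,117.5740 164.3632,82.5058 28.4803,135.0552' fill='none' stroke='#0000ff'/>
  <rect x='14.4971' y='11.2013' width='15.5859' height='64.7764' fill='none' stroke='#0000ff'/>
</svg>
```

G21
G90
G0 X48.7966 Y52.7946
M3 S480
G01 X46.2834 Y77.0402 F1836
G01 X68.5373 Y67.0939
G01 X48.7966 Y52.7946
M5
G0 X121.4930 Y114.8016
M3 S480
G01 X159.4992 Y105.2774 F1836
G01 X96.5663 Y74.9195
G01 X174.8320 Y82.8282
G01 X163.5502 Y119.2367
M5
G0 X181.1191 Y57.2171
M3 S480
G01 X42.3298 Y33.5093 F1836
G01 X164.3632 Y68.5775
G01 X28.4803 Y16.0281
M5
G0 X14.4971 Y139.8820
M3 S480
G01 X30.0830 Y139.8820 F1836
G01 X30.0830 Y75.1056
G01 X14.4971 Y75.1056
G01 X14.4971 Y139.8820
M5
G0 X0.0000 Y0.0000

1 u = 1 mm; y_m = 151.0833 − y.

[1] `<path>` regular polygon, #0000ff→score S480 F1836: (48.7966,52.7946) → (46.2834,77.0402) → (68.5373,67.0939) → (48.7966,52.7946) (closed)

[2] `<path>` open polyline, #0000ff→score S480 F1836: (121.4930,114.8016) → (159.4992,105.2774) → (96.5663,74.9195) → (174.8320,82.8282) → (163.5502,119.2367)

[3] `<polyline>` open polyline, #0000ff→score S480 F1836: (181.1191,57.2171) → (42.3298,33.5093) → (164.3632,68.5775) → (28.4803,16.0281)

[4] `<rect>` rectangle, #0000ff→score S480 F1836: (14.4971,139.8820) → (30.0830,139.8820) → (30.0830,75.1056) → (14.4971,75.1056) → (14.4971,139.8820) (closed)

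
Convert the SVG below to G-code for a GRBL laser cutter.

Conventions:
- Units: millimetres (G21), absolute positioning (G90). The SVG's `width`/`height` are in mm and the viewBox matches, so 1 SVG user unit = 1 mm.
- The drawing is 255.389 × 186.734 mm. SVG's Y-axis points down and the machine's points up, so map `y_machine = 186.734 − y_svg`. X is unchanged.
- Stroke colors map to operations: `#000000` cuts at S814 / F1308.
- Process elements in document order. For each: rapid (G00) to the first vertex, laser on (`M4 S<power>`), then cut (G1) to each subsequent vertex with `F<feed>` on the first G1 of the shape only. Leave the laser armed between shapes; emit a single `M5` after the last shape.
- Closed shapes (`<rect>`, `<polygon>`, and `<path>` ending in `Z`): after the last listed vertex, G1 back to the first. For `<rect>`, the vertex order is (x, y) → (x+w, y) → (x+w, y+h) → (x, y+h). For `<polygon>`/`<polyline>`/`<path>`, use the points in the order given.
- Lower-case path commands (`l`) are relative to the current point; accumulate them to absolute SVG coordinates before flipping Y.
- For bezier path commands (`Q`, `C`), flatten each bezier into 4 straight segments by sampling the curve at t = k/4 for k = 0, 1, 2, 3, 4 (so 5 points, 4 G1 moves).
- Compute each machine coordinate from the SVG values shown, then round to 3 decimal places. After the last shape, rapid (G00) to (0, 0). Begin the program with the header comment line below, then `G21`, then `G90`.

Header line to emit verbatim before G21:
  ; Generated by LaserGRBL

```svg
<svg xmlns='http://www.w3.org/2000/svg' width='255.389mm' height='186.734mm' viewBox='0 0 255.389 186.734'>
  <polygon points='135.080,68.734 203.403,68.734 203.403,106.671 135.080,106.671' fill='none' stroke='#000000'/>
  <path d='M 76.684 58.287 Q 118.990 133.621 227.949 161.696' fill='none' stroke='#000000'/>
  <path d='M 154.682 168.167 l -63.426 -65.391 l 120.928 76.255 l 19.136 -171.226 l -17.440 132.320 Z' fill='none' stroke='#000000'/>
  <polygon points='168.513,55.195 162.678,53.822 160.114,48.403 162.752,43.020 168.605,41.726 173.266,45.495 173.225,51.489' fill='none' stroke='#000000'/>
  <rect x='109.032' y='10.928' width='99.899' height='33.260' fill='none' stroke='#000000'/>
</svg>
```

; Generated by LaserGRBL
G21
G90
G00 X135.080 Y118.000
M4 S814
G1 X203.403 Y118.000 F1308
G1 X203.403 Y80.063
G1 X135.080 Y80.063
G1 X135.080 Y118.000
G00 X76.684 Y128.447
M4 S814
G1 X102.003 Y93.734 F1308
G1 X135.653 Y64.928
G1 X177.635 Y42.029
G1 X227.949 Y25.038
G00 X154.682 Y18.567
M4 S814
G1 X91.256 Y83.958 F1308
G1 X212.184 Y7.703
G1 X231.320 Y178.929
G1 X213.880 Y46.609
G1 X154.682 Y18.567
G00 X168.513 Y131.539
M4 S814
G1 X162.678 Y132.912 F1308
G1 X160.114 Y138.331
G1 X162.752 Y143.714
G1 X168.605 Y145.008
G1 X173.266 Y141.239
G1 X173.225 Y135.245
G1 X168.513 Y131.539
G00 X109.032 Y175.806
M4 S814
G1 X208.931 Y175.806 F1308
G1 X208.931 Y142.546
G1 X109.032 Y142.546
G1 X109.032 Y175.806
M5
G00 X0.000 Y0.000

Since the viewBox matches the mm dimensions, user units are millimetres directly. The only transform is the Y-flip y_m = 186.734 − y_svg.

Shape 1 is a rectangle drawn with `<polygon>`. Its stroke #000000 means cut at S814, F1308. After flipping Y the toolpath is (135.080,118.000) → (203.403,118.000) → (203.403,80.063) → (135.080,80.063) → (135.080,118.000), returning to the start.

Shape 2 is a quadratic bezier drawn with `<path>`. Its stroke #000000 means cut at S814, F1308. After flipping Y the toolpath is (76.684,128.447) → (102.003,93.734) → (135.653,64.928) → (177.635,42.029) → (227.949,25.038).

Shape 3 is a closed polygon drawn with `<path>`. Its stroke #000000 means cut at S814, F1308. After flipping Y the toolpath is (154.682,18.567) → (91.256,83.958) → (212.184,7.703) → (231.320,178.929) → (213.880,46.609) → (154.682,18.567), returning to the start.

Shape 4 is a regular polygon drawn with `<polygon>`. Its stroke #000000 means cut at S814, F1308. After flipping Y the toolpath is (168.513,131.539) → (162.678,132.912) → (160.114,138.331) → (162.752,143.714) → (168.605,145.008) → (173.266,141.239) → (173.225,135.245) → (168.513,131.539), returning to the start.

Shape 5 is a rectangle drawn with `<rect>`. Its stroke #000000 means cut at S814, F1308. After flipping Y the toolpath is (109.032,175.806) → (208.931,175.806) → (208.931,142.546) → (109.032,142.546) → (109.032,175.806), returning to the start.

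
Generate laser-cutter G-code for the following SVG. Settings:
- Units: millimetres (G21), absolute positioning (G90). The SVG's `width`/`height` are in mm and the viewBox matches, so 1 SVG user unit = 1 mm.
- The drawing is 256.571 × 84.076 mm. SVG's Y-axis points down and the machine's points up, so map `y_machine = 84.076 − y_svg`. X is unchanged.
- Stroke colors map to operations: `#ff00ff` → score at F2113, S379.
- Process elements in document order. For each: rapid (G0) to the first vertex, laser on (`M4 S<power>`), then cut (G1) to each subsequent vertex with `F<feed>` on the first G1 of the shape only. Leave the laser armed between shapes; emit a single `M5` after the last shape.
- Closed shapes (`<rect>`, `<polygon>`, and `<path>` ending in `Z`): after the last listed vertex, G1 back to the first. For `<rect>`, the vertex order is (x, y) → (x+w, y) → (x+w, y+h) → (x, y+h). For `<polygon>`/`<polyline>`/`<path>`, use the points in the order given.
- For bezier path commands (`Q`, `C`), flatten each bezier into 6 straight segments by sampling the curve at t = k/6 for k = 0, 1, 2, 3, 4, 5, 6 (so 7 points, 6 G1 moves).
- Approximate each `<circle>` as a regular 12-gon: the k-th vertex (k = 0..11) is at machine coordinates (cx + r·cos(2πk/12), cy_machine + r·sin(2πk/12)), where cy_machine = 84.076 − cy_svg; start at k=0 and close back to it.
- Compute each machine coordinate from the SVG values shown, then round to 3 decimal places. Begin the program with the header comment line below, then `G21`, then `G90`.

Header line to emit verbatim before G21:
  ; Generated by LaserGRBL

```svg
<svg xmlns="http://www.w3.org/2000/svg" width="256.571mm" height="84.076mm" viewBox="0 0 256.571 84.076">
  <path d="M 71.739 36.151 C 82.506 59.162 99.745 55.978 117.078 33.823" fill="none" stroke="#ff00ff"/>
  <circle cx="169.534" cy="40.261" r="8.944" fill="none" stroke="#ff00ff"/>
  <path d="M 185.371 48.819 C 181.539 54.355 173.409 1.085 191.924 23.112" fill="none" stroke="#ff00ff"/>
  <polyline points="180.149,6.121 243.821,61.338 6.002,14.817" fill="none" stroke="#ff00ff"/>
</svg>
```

; Generated by LaserGRBL
G21
G90
G0 X71.739 Y47.925
M4 S379
G1 X77.632 Y38.569 F2113
G1 X84.427 Y33.378
G1 X91.946 Y32.152
G1 X100.013 Y34.689
G1 X108.449 Y40.790
G1 X117.078 Y50.253
G0 X178.478 Y43.815
M4 S379
G1 X177.280 Y48.287 F2113
G1 X174.006 Y51.561
G1 X169.534 Y52.759
G1 X165.062 Y51.561
G1 X161.788 Y48.287
G1 X160.590 Y43.815
G1 X161.788 Y39.343
G1 X165.062 Y36.069
G1 X169.534 Y34.871
G1 X174.006 Y36.069
G1 X177.280 Y39.343
G1 X178.478 Y43.815
G0 X185.371 Y35.257
M4 S379
G1 X183.240 Y36.769 F2113
G1 X181.252 Y44.356
G1 X180.267 Y54.295
G1 X181.145 Y62.859
G1 X184.744 Y66.324
G1 X191.924 Y60.964
G0 X180.149 Y77.955
M4 S379
G1 X243.821 Y22.738 F2113
G1 X6.002 Y69.259
M5

viewBox `0 0 256.571 84.076` with mm width/height → 1 unit = 1 mm. Flip: y_m = 84.076 − y_svg.

**Shape 1** — `<path>` cubic bezier, stroke `#ff00ff` → score (S379, F2113). Control points (SVG): P0=(71.739,36.151), P1=(82.506,59.162), P2=(99.745,55.978), P3=(117.078,33.823); sampled at t=k/6. Machine vertices: (71.739,47.925) → (77.632,38.569) → (84.427,33.378) → (91.946,32.152) → (100.013,34.689) → (108.449,40.790) → (117.078,50.253). Open path.

**Shape 2** — `<circle>` circle, stroke `#ff00ff` → score (S379, F2113). Machine vertices: (178.478,43.815) → (177.280,48.287) → (174.006,51.561) → (169.534,52.759) → (165.062,51.561) → (161.788,48.287) → (160.590,43.815) → (161.788,39.343) → (165.062,36.069) → (169.534,34.871) → (174.006,36.069) → (177.280,39.343) → (178.478,43.815). Closed: final G1 returns to the first vertex.

**Shape 3** — `<path>` cubic bezier, stroke `#ff00ff` → score (S379, F2113). Control points (SVG): P0=(185.371,48.819), P1=(181.539,54.355), P2=(173.409,1.085), P3=(191.924,23.112); sampled at t=k/6. Machine vertices: (185.371,35.257) → (183.240,36.769) → (181.252,44.356) → (180.267,54.295) → (181.145,62.859) → (184.744,66.324) → (191.924,60.964). Open path.

**Shape 4** — `<polyline>` open polyline, stroke `#ff00ff` → score (S379, F2113). Machine vertices: (180.149,77.955) → (243.821,22.738) → (6.002,69.259). Open path.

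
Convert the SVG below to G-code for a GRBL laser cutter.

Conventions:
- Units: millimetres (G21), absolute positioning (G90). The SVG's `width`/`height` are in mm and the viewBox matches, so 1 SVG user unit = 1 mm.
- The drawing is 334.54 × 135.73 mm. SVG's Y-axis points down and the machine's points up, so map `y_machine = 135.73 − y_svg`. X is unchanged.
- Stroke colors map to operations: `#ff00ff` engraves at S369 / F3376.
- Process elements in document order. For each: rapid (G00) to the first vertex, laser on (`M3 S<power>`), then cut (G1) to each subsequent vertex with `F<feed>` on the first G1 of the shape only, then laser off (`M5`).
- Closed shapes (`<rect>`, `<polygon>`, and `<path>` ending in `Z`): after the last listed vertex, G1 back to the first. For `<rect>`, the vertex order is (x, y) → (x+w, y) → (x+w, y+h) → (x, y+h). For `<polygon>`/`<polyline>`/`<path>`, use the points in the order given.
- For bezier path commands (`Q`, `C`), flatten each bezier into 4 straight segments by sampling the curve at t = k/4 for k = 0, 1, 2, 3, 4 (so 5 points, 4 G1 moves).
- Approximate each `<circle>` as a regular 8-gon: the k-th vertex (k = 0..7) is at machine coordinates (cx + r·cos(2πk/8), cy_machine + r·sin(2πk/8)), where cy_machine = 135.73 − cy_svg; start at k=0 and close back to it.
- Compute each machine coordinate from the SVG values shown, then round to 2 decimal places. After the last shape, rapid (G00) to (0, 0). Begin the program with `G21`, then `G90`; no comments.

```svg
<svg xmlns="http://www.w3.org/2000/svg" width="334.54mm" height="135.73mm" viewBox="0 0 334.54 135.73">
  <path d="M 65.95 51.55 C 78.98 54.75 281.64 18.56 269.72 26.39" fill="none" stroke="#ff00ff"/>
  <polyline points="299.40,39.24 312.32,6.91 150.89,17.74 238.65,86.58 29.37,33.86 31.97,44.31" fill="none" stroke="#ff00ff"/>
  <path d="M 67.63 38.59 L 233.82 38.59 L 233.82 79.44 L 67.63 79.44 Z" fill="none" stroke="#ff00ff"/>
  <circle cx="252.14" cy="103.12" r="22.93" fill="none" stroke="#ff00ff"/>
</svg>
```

G21
G90
G00 X65.95 Y84.18
M3 S369
G1 X104.96 Y87.86 F3376
G1 X177.19 Y98.50
G1 X244.74 Y108.26
G1 X269.72 Y109.34
M5
G00 X299.40 Y96.49
M3 S369
G1 X312.32 Y128.82 F3376
G1 X150.89 Y117.99
G1 X238.65 Y49.15
G1 X29.37 Y101.87
G1 X31.97 Y91.42
M5
G00 X67.63 Y97.14
M3 S369
G1 X233.82 Y97.14 F3376
G1 X233.82 Y56.29
G1 X67.63 Y56.29
G1 X67.63 Y97.14
M5
G00 X275.07 Y32.61
M3 S369
G1 X268.35 Y48.82 F3376
G1 X252.14 Y55.54
G1 X235.93 Y48.82
G1 X229.21 Y32.61
G1 X235.93 Y16.40
G1 X252.14 Y9.68
G1 X268.35 Y16.40
G1 X275.07 Y32.61
M5
G00 X0.00 Y0.00

1 u = 1 mm; y_m = 135.73 − y.

[1] `<path>` cubic bezier, #ff00ff→engrave S369 F3376: (65.95,84.18) → (104.96,87.86) → (177.19,98.50) → (244.74,108.26) → (269.72,109.34)

[2] `<polyline>` open polyline, #ff00ff→engrave S369 F3376: (299.40,96.49) → (312.32,128.82) → (150.89,117.99) → (238.65,49.15) → (29.37,101.87) → (31.97,91.42)

[3] `<path>` rectangle, #ff00ff→engrave S369 F3376: (67.63,97.14) → (233.82,97.14) → (233.82,56.29) → (67.63,56.29) → (67.63,97.14) (closed)

[4] `<circle>` circle, #ff00ff→engrave S369 F3376: (275.07,32.61) → (268.35,48.82) → (252.14,55.54) → (235.93,48.82) → (229.21,32.61) → (235.93,16.40) → (252.14,9.68) → (268.35,16.40) → (275.07,32.61) (closed)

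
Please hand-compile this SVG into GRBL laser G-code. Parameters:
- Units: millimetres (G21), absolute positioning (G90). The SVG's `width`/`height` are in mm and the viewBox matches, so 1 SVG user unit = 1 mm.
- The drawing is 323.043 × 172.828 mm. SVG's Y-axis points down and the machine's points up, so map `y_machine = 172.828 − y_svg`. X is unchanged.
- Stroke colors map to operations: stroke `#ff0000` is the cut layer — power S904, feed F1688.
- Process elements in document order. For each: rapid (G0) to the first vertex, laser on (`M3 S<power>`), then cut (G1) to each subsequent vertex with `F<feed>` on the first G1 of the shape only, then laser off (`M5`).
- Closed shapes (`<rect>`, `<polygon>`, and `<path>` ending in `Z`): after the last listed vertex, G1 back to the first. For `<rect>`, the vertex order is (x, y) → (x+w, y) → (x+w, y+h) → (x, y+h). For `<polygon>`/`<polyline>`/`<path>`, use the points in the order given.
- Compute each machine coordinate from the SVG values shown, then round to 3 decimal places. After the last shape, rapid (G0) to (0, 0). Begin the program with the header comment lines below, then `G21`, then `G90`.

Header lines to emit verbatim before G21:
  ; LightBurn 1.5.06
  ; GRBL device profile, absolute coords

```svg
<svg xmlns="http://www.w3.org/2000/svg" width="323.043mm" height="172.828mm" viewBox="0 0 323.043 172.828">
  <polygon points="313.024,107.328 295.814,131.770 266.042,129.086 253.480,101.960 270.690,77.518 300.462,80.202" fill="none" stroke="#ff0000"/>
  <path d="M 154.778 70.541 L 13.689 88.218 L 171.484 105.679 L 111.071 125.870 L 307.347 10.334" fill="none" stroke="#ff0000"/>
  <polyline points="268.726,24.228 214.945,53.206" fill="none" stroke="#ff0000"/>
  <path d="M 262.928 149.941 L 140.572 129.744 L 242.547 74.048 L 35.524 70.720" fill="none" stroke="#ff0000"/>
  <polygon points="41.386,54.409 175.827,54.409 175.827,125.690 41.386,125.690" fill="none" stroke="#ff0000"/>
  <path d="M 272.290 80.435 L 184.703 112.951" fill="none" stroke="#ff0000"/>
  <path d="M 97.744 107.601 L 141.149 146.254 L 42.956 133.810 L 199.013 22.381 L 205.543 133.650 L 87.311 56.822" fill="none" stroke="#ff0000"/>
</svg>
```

; LightBurn 1.5.06
; GRBL device profile, absolute coords
G21
G90
G0 X313.024 Y65.500
M3 S904
G1 X295.814 Y41.058 F1688
G1 X266.042 Y43.742
G1 X253.480 Y70.868
G1 X270.690 Y95.310
G1 X300.462 Y92.626
G1 X313.024 Y65.500
M5
G0 X154.778 Y102.287
M3 S904
G1 X13.689 Y84.610 F1688
G1 X171.484 Y67.149
G1 X111.071 Y46.958
G1 X307.347 Y162.494
M5
G0 X268.726 Y148.600
M3 S904
G1 X214.945 Y119.622 F1688
M5
G0 X262.928 Y22.887
M3 S904
G1 X140.572 Y43.084 F1688
G1 X242.547 Y98.780
G1 X35.524 Y102.108
M5
G0 X41.386 Y118.419
M3 S904
G1 X175.827 Y118.419 F1688
G1 X175.827 Y47.138
G1 X41.386 Y47.138
G1 X41.386 Y118.419
M5
G0 X272.290 Y92.393
M3 S904
G1 X184.703 Y59.877 F1688
M5
G0 X97.744 Y65.227
M3 S904
G1 X141.149 Y26.574 F1688
G1 X42.956 Y39.018
G1 X199.013 Y150.447
G1 X205.543 Y39.178
G1 X87.311 Y116.006
M5
G0 X0.000 Y0.000

viewBox `0 0 323.043 172.828` with mm width/height → 1 unit = 1 mm. Flip: y_m = 172.828 − y_svg.

**Shape 1** — `<polygon>` regular polygon, stroke `#ff0000` → cut (S904, F1688). Machine vertices: (313.024,65.500) → (295.814,41.058) → (266.042,43.742) → (253.480,70.868) → (270.690,95.310) → (300.462,92.626) → (313.024,65.500). Closed: final G1 returns to the first vertex.

**Shape 2** — `<path>` open polyline, stroke `#ff0000` → cut (S904, F1688). Machine vertices: (154.778,102.287) → (13.689,84.610) → (171.484,67.149) → (111.071,46.958) → (307.347,162.494). Open path.

**Shape 3** — `<polyline>` line segment, stroke `#ff0000` → cut (S904, F1688). Machine vertices: (268.726,148.600) → (214.945,119.622). Open path.

**Shape 4** — `<path>` open polyline, stroke `#ff0000` → cut (S904, F1688). Machine vertices: (262.928,22.887) → (140.572,43.084) → (242.547,98.780) → (35.524,102.108). Open path.

**Shape 5** — `<polygon>` rectangle, stroke `#ff0000` → cut (S904, F1688). Machine vertices: (41.386,118.419) → (175.827,118.419) → (175.827,47.138) → (41.386,47.138) → (41.386,118.419). Closed: final G1 returns to the first vertex.

**Shape 6** — `<path>` line segment, stroke `#ff0000` → cut (S904, F1688). Machine vertices: (272.290,92.393) → (184.703,59.877). Open path.

**Shape 7** — `<path>` open polyline, stroke `#ff0000` → cut (S904, F1688). Machine vertices: (97.744,65.227) → (141.149,26.574) → (42.956,39.018) → (199.013,150.447) → (205.543,39.178) → (87.311,116.006). Open path.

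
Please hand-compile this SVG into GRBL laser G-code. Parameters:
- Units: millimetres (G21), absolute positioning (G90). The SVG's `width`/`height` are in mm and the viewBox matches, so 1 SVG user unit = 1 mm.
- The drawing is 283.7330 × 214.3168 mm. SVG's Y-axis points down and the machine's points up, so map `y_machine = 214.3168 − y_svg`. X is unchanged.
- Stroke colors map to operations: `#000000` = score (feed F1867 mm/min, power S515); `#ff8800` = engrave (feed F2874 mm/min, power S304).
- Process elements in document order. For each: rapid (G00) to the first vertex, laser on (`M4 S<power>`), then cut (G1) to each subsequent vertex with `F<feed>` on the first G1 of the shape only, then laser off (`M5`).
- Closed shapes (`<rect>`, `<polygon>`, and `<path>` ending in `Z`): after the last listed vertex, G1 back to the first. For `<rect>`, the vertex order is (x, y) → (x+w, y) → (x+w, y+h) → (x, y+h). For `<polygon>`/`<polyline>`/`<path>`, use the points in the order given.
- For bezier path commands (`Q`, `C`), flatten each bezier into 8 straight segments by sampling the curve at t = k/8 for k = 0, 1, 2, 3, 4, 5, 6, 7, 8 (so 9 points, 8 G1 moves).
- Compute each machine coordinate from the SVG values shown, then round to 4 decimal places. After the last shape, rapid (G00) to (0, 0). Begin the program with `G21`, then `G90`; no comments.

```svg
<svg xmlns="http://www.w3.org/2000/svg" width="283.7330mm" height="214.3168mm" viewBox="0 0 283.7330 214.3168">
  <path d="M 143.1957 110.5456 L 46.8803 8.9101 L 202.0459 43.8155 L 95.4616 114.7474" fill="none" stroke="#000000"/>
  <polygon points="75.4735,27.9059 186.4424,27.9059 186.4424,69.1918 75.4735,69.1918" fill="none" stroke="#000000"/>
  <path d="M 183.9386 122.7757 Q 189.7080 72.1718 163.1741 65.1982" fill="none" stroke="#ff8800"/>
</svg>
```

G21
G90
G00 X143.1957 Y103.7712
M4 S515
G1 X46.8803 Y205.4067 F1867
G1 X202.0459 Y170.5013
G1 X95.4616 Y99.5694
M5
G00 X75.4735 Y186.4109
M4 S515
G1 X186.4424 Y186.4109 F1867
G1 X186.4424 Y145.1250
G1 X75.4735 Y145.1250
G1 X75.4735 Y186.4109
M5
G00 X183.9386 Y91.5411
M4 S304
G1 X184.8762 Y103.5104 F2874
G1 X184.8043 Y114.1162
G1 X183.7230 Y123.3585
G1 X181.6322 Y131.2374
G1 X178.5319 Y137.7529
G1 X174.4221 Y142.9049
G1 X169.3028 Y146.6935
G1 X163.1741 Y149.1186
M5
G00 X0.0000 Y0.0000

viewBox `0 0 283.7330 214.3168` with mm width/height → 1 unit = 1 mm. Flip: y_m = 214.3168 − y_svg.

**Shape 1** — `<path>` open polyline, stroke `#000000` → score (S515, F1867). Machine vertices: (143.1957,103.7712) → (46.8803,205.4067) → (202.0459,170.5013) → (95.4616,99.5694). Open path.

**Shape 2** — `<polygon>` rectangle, stroke `#000000` → score (S515, F1867). Machine vertices: (75.4735,186.4109) → (186.4424,186.4109) → (186.4424,145.1250) → (75.4735,145.1250) → (75.4735,186.4109). Closed: final G1 returns to the first vertex.

**Shape 3** — `<path>` quadratic bezier, stroke `#ff8800` → engrave (S304, F2874). Control points (SVG): P0=(183.9386,122.7757), P1=(189.7080,72.1718), P2=(163.1741,65.1982); sampled at t=k/8. Machine vertices: (183.9386,91.5411) → (184.8762,103.5104) → (184.8043,114.1162) → (183.7230,123.3585) → (181.6322,131.2374) → (178.5319,137.7529) → (174.4221,142.9049) → (169.3028,146.6935) → (163.1741,149.1186). Open path.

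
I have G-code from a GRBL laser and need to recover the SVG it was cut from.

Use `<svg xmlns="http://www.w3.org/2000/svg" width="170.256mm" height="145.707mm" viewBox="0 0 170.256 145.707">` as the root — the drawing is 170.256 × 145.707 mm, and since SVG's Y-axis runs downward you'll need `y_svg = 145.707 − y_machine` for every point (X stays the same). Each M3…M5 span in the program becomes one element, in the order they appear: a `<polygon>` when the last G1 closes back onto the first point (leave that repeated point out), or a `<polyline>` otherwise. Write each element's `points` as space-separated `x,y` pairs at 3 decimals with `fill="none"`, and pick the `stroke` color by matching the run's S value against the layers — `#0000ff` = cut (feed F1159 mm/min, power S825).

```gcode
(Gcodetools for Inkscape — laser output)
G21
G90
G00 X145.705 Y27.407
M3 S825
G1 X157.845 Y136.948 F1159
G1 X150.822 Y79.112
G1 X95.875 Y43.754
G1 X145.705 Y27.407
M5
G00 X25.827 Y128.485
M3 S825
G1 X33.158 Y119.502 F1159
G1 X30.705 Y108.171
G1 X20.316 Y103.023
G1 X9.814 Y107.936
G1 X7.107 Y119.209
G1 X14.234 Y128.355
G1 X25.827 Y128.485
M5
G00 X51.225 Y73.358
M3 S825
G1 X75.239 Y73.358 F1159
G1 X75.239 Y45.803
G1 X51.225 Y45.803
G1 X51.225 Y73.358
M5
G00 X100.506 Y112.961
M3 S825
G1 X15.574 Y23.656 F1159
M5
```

Machine Y-up, SVG Y-down with viewBox height 145.707, so y_svg = 145.707 − y_machine; X carries over. Every run uses S825, so all elements get stroke `#0000ff` (cut).

Run 1: The run returns to its start, so emit a `<polygon>` with points (Y-flipped): 145.705,118.300 157.845,8.759 150.822,66.595 95.875,101.953.

Run 2: The run returns to its start, so emit a `<polygon>` with points (Y-flipped): 25.827,17.222 33.158,26.205 30.705,37.536 20.316,42.684 9.814,37.771 7.107,26.498 14.234,17.352.

Run 3: The run returns to its start, so emit a `<polygon>` with points (Y-flipped): 51.225,72.349 75.239,72.349 75.239,99.904 51.225,99.904.

Run 4: The run is open, so emit a `<polyline>` with points (Y-flipped): 100.506,32.746 15.574,122.051.

<svg xmlns="http://www.w3.org/2000/svg" width="170.256mm" height="145.707mm" viewBox="0 0 170.256 145.707">
  <polygon points="145.705,118.300 157.845,8.759 150.822,66.595 95.875,101.953" fill="none" stroke="#0000ff"/>
  <polygon points="25.827,17.222 33.158,26.205 30.705,37.536 20.316,42.684 9.814,37.771 7.107,26.498 14.234,17.352" fill="none" stroke="#0000ff"/>
  <polygon points="51.225,72.349 75.239,72.349 75.239,99.904 51.225,99.904" fill="none" stroke="#0000ff"/>
  <polyline points="100.506,32.746 15.574,122.051" fill="none" stroke="#0000ff"/>
</svg>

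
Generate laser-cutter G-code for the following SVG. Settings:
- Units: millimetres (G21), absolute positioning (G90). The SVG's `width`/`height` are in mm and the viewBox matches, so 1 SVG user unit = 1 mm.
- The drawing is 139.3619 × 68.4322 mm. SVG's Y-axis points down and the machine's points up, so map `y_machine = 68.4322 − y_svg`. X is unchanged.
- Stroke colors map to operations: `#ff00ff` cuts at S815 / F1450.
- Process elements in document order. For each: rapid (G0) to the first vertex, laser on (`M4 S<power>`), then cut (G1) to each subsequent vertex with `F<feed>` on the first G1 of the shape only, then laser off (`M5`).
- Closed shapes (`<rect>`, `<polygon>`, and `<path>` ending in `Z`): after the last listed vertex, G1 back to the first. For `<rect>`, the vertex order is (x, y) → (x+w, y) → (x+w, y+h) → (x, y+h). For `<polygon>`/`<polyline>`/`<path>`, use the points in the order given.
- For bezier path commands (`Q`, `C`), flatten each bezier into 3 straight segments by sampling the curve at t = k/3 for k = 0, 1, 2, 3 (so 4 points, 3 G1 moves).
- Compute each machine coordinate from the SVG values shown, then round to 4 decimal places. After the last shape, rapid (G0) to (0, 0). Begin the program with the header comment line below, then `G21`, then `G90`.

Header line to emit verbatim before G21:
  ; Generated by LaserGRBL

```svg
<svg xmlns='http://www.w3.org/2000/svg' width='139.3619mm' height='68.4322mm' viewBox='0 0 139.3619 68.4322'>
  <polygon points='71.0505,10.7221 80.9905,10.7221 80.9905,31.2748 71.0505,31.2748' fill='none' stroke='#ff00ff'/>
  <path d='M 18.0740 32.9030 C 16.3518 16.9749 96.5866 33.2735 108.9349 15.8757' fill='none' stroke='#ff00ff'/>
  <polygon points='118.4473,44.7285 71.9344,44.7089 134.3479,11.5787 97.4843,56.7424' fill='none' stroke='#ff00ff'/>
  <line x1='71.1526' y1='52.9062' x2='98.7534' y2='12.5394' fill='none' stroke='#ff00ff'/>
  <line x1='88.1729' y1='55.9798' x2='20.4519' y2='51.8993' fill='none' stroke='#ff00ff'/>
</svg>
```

1 u = 1 mm; y_m = 68.4322 − y.

[1] `<polygon>` rectangle, #ff00ff→cut S815 F1450: (71.0505,57.7101) → (80.9905,57.7101) → (80.9905,37.1574) → (71.0505,37.1574) → (71.0505,57.7101) (closed)

[2] `<path>` cubic bezier, #ff00ff→cut S815 F1450: (18.0740,35.5292) → (38.1210,43.1567) → (79.5075,43.9492) → (108.9349,52.5565)

[3] `<polygon>` closed polygon, #ff00ff→cut S815 F1450: (118.4473,23.7037) → (71.9344,23.7233) → (134.3479,56.8535) → (97.4843,11.6898) → (118.4473,23.7037) (closed)

[4] `<line>` line segment, #ff00ff→cut S815 F1450: (71.1526,15.5260) → (98.7534,55.8928)

[5] `<line>` line segment, #ff00ff→cut S815 F1450: (88.1729,12.4524) → (20.4519,16.5329)

; Generated by LaserGRBL
G21
G90
G0 X71.0505 Y57.7101
M4 S815
G1 X80.9905 Y57.7101 F1450
G1 X80.9905 Y37.1574
G1 X71.0505 Y37.1574
G1 X71.0505 Y57.7101
M5
G0 X18.0740 Y35.5292
M4 S815
G1 X38.1210 Y43.1567 F1450
G1 X79.5075 Y43.9492
G1 X108.9349 Y52.5565
M5
G0 X118.4473 Y23.7037
M4 S815
G1 X71.9344 Y23.7233 F1450
G1 X134.3479 Y56.8535
G1 X97.4843 Y11.6898
G1 X118.4473 Y23.7037
M5
G0 X71.1526 Y15.5260
M4 S815
G1 X98.7534 Y55.8928 F1450
M5
G0 X88.1729 Y12.4524
M4 S815
G1 X20.4519 Y16.5329 F1450
M5
G0 X0.0000 Y0.0000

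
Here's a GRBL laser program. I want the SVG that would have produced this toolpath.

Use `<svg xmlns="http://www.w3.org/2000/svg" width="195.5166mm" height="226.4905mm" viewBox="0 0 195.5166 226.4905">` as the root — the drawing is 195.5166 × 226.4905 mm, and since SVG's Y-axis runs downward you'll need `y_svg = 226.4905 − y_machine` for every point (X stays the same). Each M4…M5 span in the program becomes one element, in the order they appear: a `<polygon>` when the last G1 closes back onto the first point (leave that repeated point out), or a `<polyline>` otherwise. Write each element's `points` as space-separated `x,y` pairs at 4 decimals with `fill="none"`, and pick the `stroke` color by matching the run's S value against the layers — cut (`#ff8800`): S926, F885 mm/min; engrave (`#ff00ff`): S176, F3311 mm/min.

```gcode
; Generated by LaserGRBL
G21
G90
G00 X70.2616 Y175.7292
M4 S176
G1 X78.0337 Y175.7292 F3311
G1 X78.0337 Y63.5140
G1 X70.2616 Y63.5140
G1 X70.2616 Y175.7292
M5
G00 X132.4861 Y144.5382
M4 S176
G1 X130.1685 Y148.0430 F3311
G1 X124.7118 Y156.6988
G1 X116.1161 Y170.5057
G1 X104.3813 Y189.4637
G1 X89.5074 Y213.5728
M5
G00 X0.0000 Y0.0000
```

Machine Y-up, SVG Y-down with viewBox height 226.4905, so y_svg = 226.4905 − y_machine; X carries over. Every run uses S176, so all elements get stroke `#ff00ff` (engrave).

Run 1: The run returns to its start, so emit a `<polygon>` with points (Y-flipped): 70.2616,50.7613 78.0337,50.7613 78.0337,162.9765 70.2616,162.9765.

Run 2: The run is open, so emit a `<polyline>` with points (Y-flipped): 132.4861,81.9523 130.1685,78.4475 124.7118,69.7917 116.1161,55.9848 104.3813,37.0268 89.5074,12.9177.

<svg xmlns="http://www.w3.org/2000/svg" width="195.5166mm" height="226.4905mm" viewBox="0 0 195.5166 226.4905">
  <polygon points="70.2616,50.7613 78.0337,50.7613 78.0337,162.9765 70.2616,162.9765" fill="none" stroke="#ff00ff"/>
  <polyline points="132.4861,81.9523 130.1685,78.4475 124.7118,69.7917 116.1161,55.9848 104.3813,37.0268 89.5074,12.9177" fill="none" stroke="#ff00ff"/>
</svg>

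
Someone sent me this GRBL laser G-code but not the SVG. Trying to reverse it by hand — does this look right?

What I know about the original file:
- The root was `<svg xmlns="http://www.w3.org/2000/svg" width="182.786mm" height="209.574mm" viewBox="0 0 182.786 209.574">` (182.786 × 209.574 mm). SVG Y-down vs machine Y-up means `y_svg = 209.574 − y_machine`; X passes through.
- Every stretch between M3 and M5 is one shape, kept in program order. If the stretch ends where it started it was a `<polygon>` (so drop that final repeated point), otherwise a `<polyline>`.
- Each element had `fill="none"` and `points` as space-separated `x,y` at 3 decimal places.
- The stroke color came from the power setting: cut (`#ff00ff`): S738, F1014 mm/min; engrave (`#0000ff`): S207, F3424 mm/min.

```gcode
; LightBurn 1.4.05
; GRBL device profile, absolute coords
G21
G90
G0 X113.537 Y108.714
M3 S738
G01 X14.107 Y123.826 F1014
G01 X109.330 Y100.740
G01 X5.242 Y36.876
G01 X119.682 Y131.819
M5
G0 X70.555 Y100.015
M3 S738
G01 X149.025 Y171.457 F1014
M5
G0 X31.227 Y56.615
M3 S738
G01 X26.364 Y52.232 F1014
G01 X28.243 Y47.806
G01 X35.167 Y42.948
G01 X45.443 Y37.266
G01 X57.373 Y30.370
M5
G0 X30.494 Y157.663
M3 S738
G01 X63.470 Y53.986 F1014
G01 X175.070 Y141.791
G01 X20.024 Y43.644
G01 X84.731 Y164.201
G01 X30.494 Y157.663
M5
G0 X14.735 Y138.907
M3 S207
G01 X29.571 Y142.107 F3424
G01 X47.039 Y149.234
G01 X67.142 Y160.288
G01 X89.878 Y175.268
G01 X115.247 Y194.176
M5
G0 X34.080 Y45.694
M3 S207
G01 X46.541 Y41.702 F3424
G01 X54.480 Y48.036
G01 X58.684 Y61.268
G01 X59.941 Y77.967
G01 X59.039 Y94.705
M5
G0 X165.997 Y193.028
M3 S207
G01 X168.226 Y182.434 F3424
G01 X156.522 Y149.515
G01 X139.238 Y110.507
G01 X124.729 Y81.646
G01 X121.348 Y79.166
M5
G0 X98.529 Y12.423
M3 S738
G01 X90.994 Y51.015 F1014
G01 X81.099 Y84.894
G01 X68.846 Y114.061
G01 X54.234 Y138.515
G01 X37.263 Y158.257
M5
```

Each laser-on run becomes one SVG element. Flip Y back into SVG space with y_svg = 209.574 − y_machine.

Run 1: S738 ⇒ cut layer `#ff00ff`. The run is open, so emit a `<polyline>` with points (Y-flipped): 113.537,100.860 14.107,85.748 109.330,108.834 5.242,172.698 119.682,77.755.

Run 2: S738 ⇒ cut layer `#ff00ff`. The run is open, so emit a `<polyline>` with points (Y-flipped): 70.555,109.559 149.025,38.117.

Run 3: the run's S738 means `#ff00ff` (cut). The run is open, so emit a `<polyline>` with points (Y-flipped): 31.227,152.959 26.364,157.342 28.243,161.768 35.167,166.626 45.443,172.308 57.373,179.204.

Run 4: S738 ⇒ cut layer `#ff00ff`. The run returns to its start, so emit a `<polygon>` with points (Y-flipped): 30.494,51.911 63.470,155.588 175.070,67.783 20.024,165.930 84.731,45.373.

Run 5: the run's S207 means `#0000ff` (engrave). The run is open, so emit a `<polyline>` with points (Y-flipped): 14.735,70.667 29.571,67.467 47.039,60.340 67.142,49.286 89.878,34.306 115.247,15.398.

Run 6: S207 ⇒ engrave layer `#0000ff`. The run is open, so emit a `<polyline>` with points (Y-flipped): 34.080,163.880 46.541,167.872 54.480,161.538 58.684,148.306 59.941,131.607 59.039,114.869.

Run 7: power S207 maps to stroke `#0000ff` (engrave). The run is open, so emit a `<polyline>` with points (Y-flipped): 165.997,16.546 168.226,27.140 156.522,60.059 139.238,99.067 124.729,127.928 121.348,130.408.

Run 8: power S738 maps to stroke `#ff00ff` (cut). The run is open, so emit a `<polyline>` with points (Y-flipped): 98.529,197.151 90.994,158.559 81.099,124.680 68.846,95.513 54.234,71.059 37.263,51.317.

<svg xmlns="http://www.w3.org/2000/svg" width="182.786mm" height="209.574mm" viewBox="0 0 182.786 209.574">
  <polyline points="113.537,100.860 14.107,85.748 109.330,108.834 5.242,172.698 119.682,77.755" fill="none" stroke="#ff00ff"/>
  <polyline points="70.555,109.559 149.025,38.117" fill="none" stroke="#ff00ff"/>
  <polyline points="31.227,152.959 26.364,157.342 28.243,161.768 35.167,166.626 45.443,172.308 57.373,179.204" fill="none" stroke="#ff00ff"/>
  <polygon points="30.494,51.911 63.470,155.588 175.070,67.783 20.024,165.930 84.731,45.373" fill="none" stroke="#ff00ff"/>
  <polyline points="14.735,70.667 29.571,67.467 47.039,60.340 67.142,49.286 89.878,34.306 115.247,15.398" fill="none" stroke="#0000ff"/>
  <polyline points="34.080,163.880 46.541,167.872 54.480,161.538 58.684,148.306 59.941,131.607 59.039,114.869" fill="none" stroke="#0000ff"/>
  <polyline points="165.997,16.546 168.226,27.140 156.522,60.059 139.238,99.067 124.729,127.928 121.348,130.408" fill="none" stroke="#0000ff"/>
  <polyline points="98.529,197.151 90.994,158.559 81.099,124.680 68.846,95.513 54.234,71.059 37.263,51.317" fill="none" stroke="#ff00ff"/>
</svg>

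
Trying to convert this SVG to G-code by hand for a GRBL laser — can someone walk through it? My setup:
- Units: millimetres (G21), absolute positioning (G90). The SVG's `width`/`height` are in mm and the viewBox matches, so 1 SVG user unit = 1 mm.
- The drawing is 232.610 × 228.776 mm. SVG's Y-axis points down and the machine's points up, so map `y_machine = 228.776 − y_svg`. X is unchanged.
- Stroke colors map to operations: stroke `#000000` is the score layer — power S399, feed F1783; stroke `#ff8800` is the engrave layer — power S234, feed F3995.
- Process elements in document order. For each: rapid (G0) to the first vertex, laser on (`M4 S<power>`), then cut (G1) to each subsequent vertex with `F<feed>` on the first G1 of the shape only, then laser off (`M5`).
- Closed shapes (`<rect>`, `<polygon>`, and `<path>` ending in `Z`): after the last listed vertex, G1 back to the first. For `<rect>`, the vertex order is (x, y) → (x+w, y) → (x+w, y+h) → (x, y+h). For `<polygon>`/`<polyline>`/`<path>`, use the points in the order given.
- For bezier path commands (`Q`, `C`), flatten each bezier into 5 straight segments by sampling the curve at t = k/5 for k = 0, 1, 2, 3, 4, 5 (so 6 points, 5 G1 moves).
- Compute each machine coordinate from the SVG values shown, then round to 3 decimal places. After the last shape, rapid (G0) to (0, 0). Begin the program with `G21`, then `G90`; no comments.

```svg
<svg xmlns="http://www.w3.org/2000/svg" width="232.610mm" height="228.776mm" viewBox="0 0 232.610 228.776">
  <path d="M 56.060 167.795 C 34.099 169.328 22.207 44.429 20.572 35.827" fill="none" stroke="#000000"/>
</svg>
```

G21
G90
G0 X56.060 Y60.981
M4 S399
G1 X44.093 Y73.291 F1783
G1 X34.552 Y104.294
G1 X27.445 Y142.339
G1 X22.782 Y175.774
G1 X20.572 Y192.949
M5
G0 X0.000 Y0.000

1 u = 1 mm; y_m = 228.776 − y.

[1] `<path>` cubic bezier, #000000→score S399 F1783: (56.060,60.981) → (44.093,73.291) → (34.552,104.294) → (27.445,142.339) → (22.782,175.774) → (20.572,192.949)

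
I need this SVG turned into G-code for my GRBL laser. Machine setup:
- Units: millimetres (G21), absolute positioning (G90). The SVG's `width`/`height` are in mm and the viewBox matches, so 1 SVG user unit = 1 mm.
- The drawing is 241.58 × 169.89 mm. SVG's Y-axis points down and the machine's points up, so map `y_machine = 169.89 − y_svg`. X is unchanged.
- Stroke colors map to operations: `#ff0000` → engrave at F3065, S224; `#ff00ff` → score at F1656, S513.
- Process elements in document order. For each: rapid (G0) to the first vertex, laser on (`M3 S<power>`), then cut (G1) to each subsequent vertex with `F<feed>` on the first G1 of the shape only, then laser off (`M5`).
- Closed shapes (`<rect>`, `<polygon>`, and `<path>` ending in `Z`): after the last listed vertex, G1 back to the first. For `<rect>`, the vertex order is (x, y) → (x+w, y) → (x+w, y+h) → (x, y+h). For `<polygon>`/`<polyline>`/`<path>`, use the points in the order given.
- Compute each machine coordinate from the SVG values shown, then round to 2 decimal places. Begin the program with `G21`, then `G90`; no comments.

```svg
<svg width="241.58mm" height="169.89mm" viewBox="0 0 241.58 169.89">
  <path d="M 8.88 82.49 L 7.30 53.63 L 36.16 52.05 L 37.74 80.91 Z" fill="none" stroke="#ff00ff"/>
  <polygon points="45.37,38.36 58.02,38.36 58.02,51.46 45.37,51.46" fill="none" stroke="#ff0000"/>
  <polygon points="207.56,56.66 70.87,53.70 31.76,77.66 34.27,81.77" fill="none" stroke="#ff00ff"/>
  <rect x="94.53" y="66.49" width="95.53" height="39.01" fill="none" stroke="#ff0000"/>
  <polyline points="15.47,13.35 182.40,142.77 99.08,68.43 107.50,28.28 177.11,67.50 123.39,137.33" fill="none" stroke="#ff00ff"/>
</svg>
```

G21
G90
G0 X8.88 Y87.40
M3 S513
G1 X7.30 Y116.26 F1656
G1 X36.16 Y117.84
G1 X37.74 Y88.98
G1 X8.88 Y87.40
M5
G0 X45.37 Y131.53
M3 S224
G1 X58.02 Y131.53 F3065
G1 X58.02 Y118.43
G1 X45.37 Y118.43
G1 X45.37 Y131.53
M5
G0 X207.56 Y113.23
M3 S513
G1 X70.87 Y116.19 F1656
G1 X31.76 Y92.23
G1 X34.27 Y88.12
G1 X207.56 Y113.23
M5
G0 X94.53 Y103.40
M3 S224
G1 X190.06 Y103.40 F3065
G1 X190.06 Y64.39
G1 X94.53 Y64.39
G1 X94.53 Y103.40
M5
G0 X15.47 Y156.54
M3 S513
G1 X182.40 Y27.12 F1656
G1 X99.08 Y101.46
G1 X107.50 Y141.61
G1 X177.11 Y102.39
G1 X123.39 Y32.56
M5

1 u = 1 mm; y_m = 169.89 − y.

[1] `<path>` regular polygon, #ff00ff→score S513 F1656: (8.88,87.40) → (7.30,116.26) → (36.16,117.84) → (37.74,88.98) → (8.88,87.40) (closed)

[2] `<polygon>` rectangle, #ff0000→engrave S224 F3065: (45.37,131.53) → (58.02,131.53) → (58.02,118.43) → (45.37,118.43) → (45.37,131.53) (closed)

[3] `<polygon>` closed polygon, #ff00ff→score S513 F1656: (207.56,113.23) → (70.87,116.19) → (31.76,92.23) → (34.27,88.12) → (207.56,113.23) (closed)

[4] `<rect>` rectangle, #ff0000→engrave S224 F3065: (94.53,103.40) → (190.06,103.40) → (190.06,64.39) → (94.53,64.39) → (94.53,103.40) (closed)

[5] `<polyline>` open polyline, #ff00ff→score S513 F1656: (15.47,156.54) → (182.40,27.12) → (99.08,101.46) → (107.50,141.61) → (177.11,102.39) → (123.39,32.56)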